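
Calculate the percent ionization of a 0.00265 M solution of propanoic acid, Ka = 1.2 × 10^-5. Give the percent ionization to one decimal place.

6.5%

CH3CH2COOH ⇌ CH3CH2COO- + H+; let x = [H+] at equilibrium.
Ka = x²/(C₀ − x); solving the quadratic gives x = 1.72 × 10^-4 M.
Fraction ionized = 1.72 × 10^-4 / 0.00265 = 0.0649 → 6.5%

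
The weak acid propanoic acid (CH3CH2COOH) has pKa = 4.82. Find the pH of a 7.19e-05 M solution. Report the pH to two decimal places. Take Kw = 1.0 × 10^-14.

CH3CH2COOH ⇌ CH3CH2COO- + H+
Ka = 10^(−4.82) = 1.51 × 10^-5
Let x = [H+] at equilibrium. Ka = x²/(7.19e-05 − x).
x is not negligible relative to C₀; solve x² + 1.51e-05·x − 1.09e-09 = 0.
x = (−Ka + √(Ka² + 4·Ka·C₀))/2 = 2.63 × 10^-5 M
pH = −log(2.63 × 10^-5) = 4.58

pH = 4.58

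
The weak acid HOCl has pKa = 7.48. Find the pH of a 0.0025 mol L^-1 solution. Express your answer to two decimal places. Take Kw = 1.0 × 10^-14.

pH = 5.04

HOCl ⇌ OCl- + H+
Ka = 10^(−7.48) = 3.31 × 10^-8
From the ICE table, Ka = x²/(0.0025 − x) = 3.31 × 10^-8.
Neglecting x in the denominator: x = √(3.31 × 10^-8 × 0.0025) = 9.10 × 10^-6 M
Check: 0.36% ionized — well under 5%, approximation valid.
pH = −log(9.10 × 10^-6) = 5.04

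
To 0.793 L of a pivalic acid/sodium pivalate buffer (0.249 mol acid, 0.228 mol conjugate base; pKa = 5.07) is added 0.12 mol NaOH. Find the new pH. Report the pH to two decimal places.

pH = 5.50

After neutralization: n((CH3)3CCOOH) = 0.129 mol, n((CH3)3CCOO-) = 0.348 mol.
pH = pKa + log([A⁻]/[HA]) = 5.07 + log(0.348/0.129) = 5.07 +0.431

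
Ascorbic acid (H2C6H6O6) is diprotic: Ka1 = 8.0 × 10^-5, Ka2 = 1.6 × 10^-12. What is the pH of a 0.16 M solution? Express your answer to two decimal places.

pH = 2.45

Ka1 ≫ Ka2, so treat the first dissociation as the only significant source of H+.
Ka1 = x²/(0.16 − x) = 8.0 × 10^-5
x ≈ √(8.0 × 10^-5 × 0.16) = 3.58 × 10^-3 M
pH = −log(3.58 × 10^-3) = 2.45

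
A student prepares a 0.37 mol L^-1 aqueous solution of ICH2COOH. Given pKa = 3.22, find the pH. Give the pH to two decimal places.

pH = 1.83

ICH2COOH ⇌ ICH2COO- + H+
Ka = 10^(−3.22) = 6.03 × 10^-4
Let x = [H+] at equilibrium. Ka = x²/(0.37 − x).
Assume x ≪ 0.37: x ≈ √(6.03 × 10^-4 × 0.37) = 1.49 × 10^-2 M
pH = −log(1.49 × 10^-2) = 1.83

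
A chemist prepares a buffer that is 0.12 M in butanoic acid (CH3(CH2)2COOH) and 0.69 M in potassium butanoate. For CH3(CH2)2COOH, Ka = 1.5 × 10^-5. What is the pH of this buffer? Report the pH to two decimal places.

pKa = −log(1.5 × 10^-5) = 4.824
pH = pKa + log([A⁻]/[HA]) = 4.824 + log(0.69/0.12)
pH = 4.824 + (+0.760) = 5.58

pH = 5.58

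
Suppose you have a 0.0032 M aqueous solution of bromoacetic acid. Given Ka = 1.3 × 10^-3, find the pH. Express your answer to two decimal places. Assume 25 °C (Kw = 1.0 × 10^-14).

pH = 2.83

BrCH2COOH ⇌ BrCH2COO- + H+
Ka = [H+]²/(0.0032 − [H+]) = 1.3 × 10^-3
The 5% rule fails; solving [H+]² + Ka·[H+] − Ka·C₀ = 0 exactly:
[H+] = (−Ka + √(Ka² + 4·Ka·C₀))/2 = 1.49 × 10^-3 M
pH = −log[H+] = −log(1.49 × 10^-3) = 2.83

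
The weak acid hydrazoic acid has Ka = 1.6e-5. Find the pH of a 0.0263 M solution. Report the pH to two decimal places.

pH = 3.19

HN3 ⇌ N3- + H+
Ka = [H+]²/(0.0263 − [H+]) = 1.6 × 10^-5
Since Ka ≪ C₀, [H+] ≈ √(Ka·C₀) = 6.49 × 10^-4 M.
([H+]/C₀ = 2.5% < 5%, so the approximation holds.)
pH = −log(6.49 × 10^-4) = 3.19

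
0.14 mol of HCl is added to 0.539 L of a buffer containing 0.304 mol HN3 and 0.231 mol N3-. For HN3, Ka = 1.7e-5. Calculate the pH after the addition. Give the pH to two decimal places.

pH = 4.08

Added H+ converts N3- to HN3: HN3 → 0.444 mol, N3- → 0.091 mol.
pKa = −log(1.7 × 10^-5) = 4.770
pH = pKa + log([A⁻]/[HA]) = 4.770 + log(0.091/0.444) = 4.770 -0.688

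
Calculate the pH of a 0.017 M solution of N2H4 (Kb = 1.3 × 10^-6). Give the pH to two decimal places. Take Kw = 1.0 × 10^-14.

N2H4 + H2O ⇌ N2H5+ + OH-
From the ICE table, Kb = [OH-]²/(0.017 − [OH-]) = 1.3 × 10^-6.
Since Kb ≪ C₀, [OH-] ≈ √(Kb·C₀) = 1.49 × 10^-4 M.
pOH = 3.83, so pH = 14.00 − pOH = 10.17

pH = 10.17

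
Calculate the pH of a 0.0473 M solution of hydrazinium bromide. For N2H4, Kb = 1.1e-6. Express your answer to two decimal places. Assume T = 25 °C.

N2H5+ is the conjugate acid of the weak base N2H4.
Ka = Kw/Kb = 1.0×10^-14 / 1.1 × 10^-6 = 9.09 × 10^-9
From the ICE table, Ka = [H+]²/(0.0473 − [H+]) = 9.09 × 10^-9.
Assume [H+] ≪ 0.0473: [H+] ≈ √(9.09 × 10^-9 × 0.0473) = 2.07 × 10^-5 M
pH = −log[H+] = −log(2.07 × 10^-5) = 4.68

pH = 4.68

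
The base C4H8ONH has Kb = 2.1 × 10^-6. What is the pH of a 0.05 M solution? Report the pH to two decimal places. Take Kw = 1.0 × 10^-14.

pH = 10.51

C4H8ONH + H2O ⇌ C4H8ONH2+ + OH-
From the ICE table, Kb = [OH-]²/(0.05 − [OH-]) = 2.1 × 10^-6.
Neglecting [OH-] in the denominator: [OH-] = √(2.1 × 10^-6 × 0.05) = 3.24 × 10^-4 M
Check: 0.65% ionized — well under 5%, approximation valid.
pOH = −log(3.24 × 10^-4) = 3.49; pH = 14.00 − 3.49 = 10.51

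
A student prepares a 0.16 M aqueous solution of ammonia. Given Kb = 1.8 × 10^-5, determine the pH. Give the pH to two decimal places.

pH = 11.23

NH3 + H2O ⇌ NH4+ + OH-
Let x = [OH-] at equilibrium. Kb = x²/(0.16 − x).
Neglecting x in the denominator: x = √(1.8 × 10^-5 × 0.16) = 1.70 × 10^-3 M
Check: 1.1% ionized — well under 5%, approximation valid.
pOH = 2.77, so pH = 14.00 − pOH = 11.23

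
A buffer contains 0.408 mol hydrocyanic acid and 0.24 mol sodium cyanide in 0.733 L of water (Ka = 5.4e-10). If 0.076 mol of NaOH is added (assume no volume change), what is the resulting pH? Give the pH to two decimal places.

pH = 9.25

OH- converts HCN to CN-: HCN → 0.332 mol, CN- → 0.316 mol.
pKa = −log(5.4 × 10^-10) = 9.268
pH = pKa + log(n_CN-/n_HCN) = 9.268 + log(0.316/0.332) = 9.268 + (-0.021)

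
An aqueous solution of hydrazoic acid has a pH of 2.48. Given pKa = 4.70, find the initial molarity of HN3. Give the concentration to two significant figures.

[H+] = 10^(-2.48) = 3.31 × 10^-3 M = x
Ka = 10^(−4.70) = 2.00 × 10^-5
Ka = x²/(C₀ − x) ⇒ C₀ = x + x²/Ka
C₀ = 3.31 × 10^-3 + (3.31 × 10^-3)²/(2.00 × 10^-5) = 5.51 × 10^-1 M

C₀ = 5.5 × 10^-1 M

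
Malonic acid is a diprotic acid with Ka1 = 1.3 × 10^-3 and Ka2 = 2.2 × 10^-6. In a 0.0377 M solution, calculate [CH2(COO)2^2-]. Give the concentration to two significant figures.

2.2 × 10^-6 M

First ionization gives [H+] ≈ [CH2(COOH)COO-] = 6.38 × 10^-3 M.
Second step: Ka2 = [H+][CH2(COO)2^2-]/[CH2(COOH)COO-] ≈ [CH2(COO)2^2-] (since [H+] ≈ [CH2(COOH)COO-]).
So [CH2(COO)2^2-] ≈ Ka2.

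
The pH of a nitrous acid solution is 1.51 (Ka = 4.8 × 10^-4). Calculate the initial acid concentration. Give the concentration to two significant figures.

[H+] = 10^(-1.51) = 3.09 × 10^-2 M = x
Ka = x²/(C₀ − x) ⇒ C₀ = x + x²/Ka
C₀ = 3.09 × 10^-2 + (3.09 × 10^-2)²/(4.8 × 10^-4) = 2.02 M

C₀ = 2.0 M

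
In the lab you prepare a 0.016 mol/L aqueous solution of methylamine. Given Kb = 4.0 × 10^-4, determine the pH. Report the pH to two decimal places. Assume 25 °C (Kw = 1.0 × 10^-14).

pH = 11.37

CH3NH2 + H2O ⇌ CH3NH3+ + OH-
Kb = [OH-]²/(0.016 − [OH-]) = 4.0 × 10^-4
Here C₀/Kb ≈ 40, so the small-[OH-] approximation fails. Use the quadratic:
[OH-] = (−Kb + √(Kb² + 4·Kb·C₀))/2 = 2.34 × 10^-3 M
pOH = −log(2.34 × 10^-3) = 2.63; pH = 14.00 − 2.63 = 11.37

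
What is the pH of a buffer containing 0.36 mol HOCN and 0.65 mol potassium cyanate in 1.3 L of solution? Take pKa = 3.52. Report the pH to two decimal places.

Using pH = pKa + log([base]/[acid]) with [base]/[acid] = 0.65/0.36:
pH = 3.52 + (+0.257) = 3.78

pH = 3.78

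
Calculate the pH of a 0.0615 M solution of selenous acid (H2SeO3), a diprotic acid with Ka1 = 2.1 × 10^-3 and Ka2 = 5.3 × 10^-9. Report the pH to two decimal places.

Ka1 ≫ Ka2, so treat the first dissociation as the only significant source of H+.
Ka1 = x²/(0.0615 − x) = 2.1 × 10^-3
Solving the quadratic: x = (−Ka1 + √(Ka1² + 4·Ka1·C₀))/2 = 1.04 × 10^-2 M
pH = −log(1.04 × 10^-2) = 1.98

pH = 1.98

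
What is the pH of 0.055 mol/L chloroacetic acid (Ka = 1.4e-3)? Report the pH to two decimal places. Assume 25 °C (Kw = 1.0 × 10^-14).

pH = 2.09

ClCH2COOH ⇌ ClCH2COO- + H+
From the ICE table, Ka = [H+]²/(0.055 − [H+]) = 1.4 × 10^-3.
[H+] is not negligible relative to C₀; solve [H+]² + 0.0014·[H+] − 7.7e-05 = 0.
[H+] = [−0.0014 + √(0.0014² + 0.000308)]/2 = 8.10 × 10^-3 M
pH = −log[H+] = −log(8.10 × 10^-3) = 2.09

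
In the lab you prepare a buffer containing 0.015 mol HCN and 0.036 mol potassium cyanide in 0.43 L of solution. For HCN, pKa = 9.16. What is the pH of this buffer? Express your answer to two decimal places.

pH = 9.54

pH = pKa + log([A⁻]/[HA]) = 9.16 + log(0.036/0.015)
pH = 9.16 + (+0.380) = 9.54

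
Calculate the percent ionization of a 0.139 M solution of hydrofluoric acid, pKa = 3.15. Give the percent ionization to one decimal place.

HF ⇌ F- + H+; let x = [H+] at equilibrium.
Ka = 10^(−3.15) = 7.08 × 10^-4
Ka = x²/(C₀ − x); solving the quadratic gives x = 9.57 × 10^-3 M.
Fraction ionized = 9.57 × 10^-3 / 0.139 = 0.0688 → 6.9%

6.9%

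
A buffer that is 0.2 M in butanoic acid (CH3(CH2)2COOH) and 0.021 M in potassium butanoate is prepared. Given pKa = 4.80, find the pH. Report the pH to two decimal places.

Henderson–Hasselbalch: pH = pKa + log([CH3(CH2)2COO-]/[CH3(CH2)2COOH]) = 4.80 + log(0.021/0.2)
pH = 4.80 + (-0.979) = 3.82

pH = 3.82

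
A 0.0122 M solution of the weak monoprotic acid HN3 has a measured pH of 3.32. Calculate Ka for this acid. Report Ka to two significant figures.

[H+] = 10^(-3.32) = 4.79 × 10^-4 M
At equilibrium [HA] = 0.0122 − 4.79 × 10^-4 = 1.17 × 10^-2 M
Ka = [H+][A-]/[HA] = (4.79 × 10^-4)² / 1.17 × 10^-2 = 2.0 × 10^-5

Ka = 2.0 × 10^-5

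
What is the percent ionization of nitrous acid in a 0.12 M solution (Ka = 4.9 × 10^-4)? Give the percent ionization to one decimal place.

6.2%

HNO2 ⇌ NO2- + H+; let x = [H+] at equilibrium.
Solve x² + 0.00049x − 5.88e-05 = 0 → x = 7.43 × 10^-3 M
Fraction ionized = 7.43 × 10^-3 / 0.12 = 0.0619 → 6.2%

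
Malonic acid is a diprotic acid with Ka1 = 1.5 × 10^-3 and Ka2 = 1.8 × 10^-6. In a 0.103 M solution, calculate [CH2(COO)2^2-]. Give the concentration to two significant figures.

First ionization gives [H+] ≈ [CH2(COOH)COO-] = 1.17 × 10^-2 M.
Second step: Ka2 = [H+][CH2(COO)2^2-]/[CH2(COOH)COO-] ≈ [CH2(COO)2^2-] (since [H+] ≈ [CH2(COOH)COO-]).
So [CH2(COO)2^2-] ≈ Ka2.

1.8 × 10^-6 M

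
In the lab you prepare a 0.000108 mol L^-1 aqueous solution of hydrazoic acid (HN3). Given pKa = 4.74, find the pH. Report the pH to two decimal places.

pH = 4.44

HN3 ⇌ N3- + H+
Ka = 10^(−4.74) = 1.82 × 10^-5
Ka = [H+]²/(0.000108 − [H+]) = 1.82 × 10^-5
The 5% rule fails; solving [H+]² + Ka·[H+] − Ka·C₀ = 0 exactly:
[H+] = (−Ka + √(Ka² + 4·Ka·C₀))/2 = 3.62 × 10^-5 M
pH = −log(3.62 × 10^-5) = 4.44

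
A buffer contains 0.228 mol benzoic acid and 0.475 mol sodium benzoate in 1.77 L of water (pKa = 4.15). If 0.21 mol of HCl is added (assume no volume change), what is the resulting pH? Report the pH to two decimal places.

After neutralization: n(C6H5COOH) = 0.438 mol, n(C6H5COO-) = 0.265 mol.
pH = pKa + log(n_C6H5COO-/n_C6H5COOH) = 4.15 + log(0.265/0.438) = 4.15 + (-0.218)

pH = 3.93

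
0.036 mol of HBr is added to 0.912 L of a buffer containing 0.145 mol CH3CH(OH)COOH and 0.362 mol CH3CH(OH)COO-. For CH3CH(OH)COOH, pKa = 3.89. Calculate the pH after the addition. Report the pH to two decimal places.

pH = 4.15

Added H+ converts CH3CH(OH)COO- to CH3CH(OH)COOH: CH3CH(OH)COOH → 0.181 mol, CH3CH(OH)COO- → 0.326 mol.
pH = pKa + log([A⁻]/[HA]) = 3.89 + log(0.326/0.181) = 3.89 +0.256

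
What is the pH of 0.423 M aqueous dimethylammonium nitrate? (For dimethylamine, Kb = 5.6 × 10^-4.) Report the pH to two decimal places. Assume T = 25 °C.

pH = 5.56

(CH3)2NH2+ is the conjugate acid of the weak base (CH3)2NH.
Ka = Kw/Kb = 1.0×10^-14 / 5.6 × 10^-4 = 1.79 × 10^-11
Ka = [H+]²/(0.423 − [H+]) = 1.79 × 10^-11
Neglecting [H+] in the denominator: [H+] = √(1.79 × 10^-11 × 0.423) = 2.75 × 10^-6 M
pH = −log[H+] = −log(2.75 × 10^-6) = 5.56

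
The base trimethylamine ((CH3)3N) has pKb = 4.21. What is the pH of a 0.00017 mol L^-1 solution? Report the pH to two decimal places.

(CH3)3N + H2O ⇌ (CH3)3NH+ + OH-
Kb = 10^(−4.21) = 6.17 × 10^-5
Let x = [OH-] at equilibrium. Kb = x²/(0.00017 − x).
The 5% rule fails; solving x² + Kb·x − Kb·C₀ = 0 exactly:
x = [−6.17e-05 + √(6.17e-05² + 4.2e-08)]/2 = 7.61 × 10^-5 M
pOH = −log(7.61 × 10^-5) = 4.12; pH = 14.00 − 4.12 = 9.88

pH = 9.88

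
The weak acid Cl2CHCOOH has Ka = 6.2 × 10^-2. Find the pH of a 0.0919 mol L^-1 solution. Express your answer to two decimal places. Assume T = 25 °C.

Cl2CHCOOH ⇌ Cl2CHCOO- + H+
Ka = [H+]²/(0.0919 − [H+]) = 6.2 × 10^-2
The 5% rule fails; solving [H+]² + Ka·[H+] − Ka·C₀ = 0 exactly:
[H+] = (−Ka + √(Ka² + 4·Ka·C₀))/2 = 5.06 × 10^-2 M
pH = −log[H+] = −log(5.06 × 10^-2) = 1.30

pH = 1.30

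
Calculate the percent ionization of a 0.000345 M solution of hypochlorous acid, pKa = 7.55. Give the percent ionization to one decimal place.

0.9%

HOCl ⇌ OCl- + H+; let x = [H+] at equilibrium.
Ka = 10^(−7.55) = 2.82 × 10^-8
x ≈ √(Ka·C₀) = √(2.82 × 10^-8 × 0.000345) = 3.12 × 10^-6 M
% ionization = x/C₀ × 100% = 3.12 × 10^-6/0.000345 × 100% = 0.9%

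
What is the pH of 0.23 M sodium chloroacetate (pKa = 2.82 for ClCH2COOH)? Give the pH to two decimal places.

pH = 8.09

ClCH2COO- is the conjugate base of the weak acid ClCH2COOH.
Ka = 10^(−2.82) = 1.51 × 10^-3
Kb = Kw/Ka = 1.0×10^-14 / 1.51 × 10^-3 = 6.62 × 10^-12
From the ICE table, Kb = [OH-]²/(0.23 − [OH-]) = 6.62 × 10^-12.
Since Kb ≪ C₀, [OH-] ≈ √(Kb·C₀) = 1.23 × 10^-6 M.
([OH-]/C₀ = 0.00054% < 5%, so the approximation holds.)
pOH = −log(1.23 × 10^-6) = 5.91; pH = 14.00 − 5.91 = 8.09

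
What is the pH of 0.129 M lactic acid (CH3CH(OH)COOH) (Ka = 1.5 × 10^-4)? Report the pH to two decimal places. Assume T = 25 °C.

pH = 2.36

CH3CH(OH)COOH ⇌ CH3CH(OH)COO- + H+
Let x = [H+] at equilibrium. Ka = x²/(0.129 − x).
Assume x ≪ 0.129: x ≈ √(1.5 × 10^-4 × 0.129) = 4.40 × 10^-3 M
(x/C₀ = 3.4% < 5%, so the approximation holds.)
pH = −log[H+] = −log(4.40 × 10^-3) = 2.36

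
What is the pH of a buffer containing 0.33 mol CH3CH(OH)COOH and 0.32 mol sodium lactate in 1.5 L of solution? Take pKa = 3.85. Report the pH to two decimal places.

pH = 3.84

Henderson–Hasselbalch: pH = pKa + log([CH3CH(OH)COO-]/[CH3CH(OH)COOH]) = 3.85 + log(0.32/0.33)
pH = 3.85 + (-0.013) = 3.84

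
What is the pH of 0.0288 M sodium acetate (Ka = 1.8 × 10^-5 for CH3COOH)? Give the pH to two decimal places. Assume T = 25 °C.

CH3COO- is the conjugate base of the weak acid CH3COOH.
Kb = Kw/Ka = 1.0×10^-14 / 1.8 × 10^-5 = 5.56 × 10^-10
From the ICE table, Kb = x²/(0.0288 − x) = 5.56 × 10^-10.
Assume x ≪ 0.0288: x ≈ √(5.56 × 10^-10 × 0.0288) = 4.00 × 10^-6 M
pOH = −log(4.00 × 10^-6) = 5.40; pH = 14.00 − 5.40 = 8.60

pH = 8.60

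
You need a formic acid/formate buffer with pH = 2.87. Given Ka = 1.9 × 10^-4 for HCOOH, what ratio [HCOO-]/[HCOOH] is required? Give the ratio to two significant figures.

ratio = 0.14

pKa = -log(1.9 × 10^-4) = 3.721
pH = pKa + log(r) ⇒ log(r) = 2.87 − 3.721 = -0.851
r = [HCOO-]/[HCOOH] = 10^(-0.851) = 0.141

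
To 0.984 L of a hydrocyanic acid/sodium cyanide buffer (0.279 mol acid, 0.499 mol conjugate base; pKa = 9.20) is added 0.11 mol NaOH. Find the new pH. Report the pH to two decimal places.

pH = 9.76

After neutralization: n(HCN) = 0.169 mol, n(CN-) = 0.609 mol.
pH = pKa + log(n_CN-/n_HCN) = 9.20 + log(0.609/0.169) = 9.20 + (+0.557)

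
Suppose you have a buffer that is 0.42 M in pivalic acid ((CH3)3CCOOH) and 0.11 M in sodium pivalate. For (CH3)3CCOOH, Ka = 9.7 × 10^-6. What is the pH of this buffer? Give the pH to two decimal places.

pH = 4.43

pKa = −log(9.7 × 10^-6) = 5.013
pH = pKa + log([A⁻]/[HA]) = 5.013 + log(0.11/0.42)
pH = 5.013 + (-0.582) = 4.43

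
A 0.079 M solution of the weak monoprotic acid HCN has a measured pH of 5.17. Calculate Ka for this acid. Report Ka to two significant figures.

[H+] = 10^(-5.17) = 6.76 × 10^-6 M
At equilibrium [HA] = 0.079 − 6.76 × 10^-6 = 7.90 × 10^-2 M
Ka = [H+][A-]/[HA] = (6.76 × 10^-6)² / 7.90 × 10^-2 = 5.8 × 10^-10

Ka = 5.8 × 10^-10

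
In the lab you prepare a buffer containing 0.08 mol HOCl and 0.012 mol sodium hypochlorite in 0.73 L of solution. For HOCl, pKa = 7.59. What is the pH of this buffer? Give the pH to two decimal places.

pH = 6.77

pH = pKa + log([A⁻]/[HA]) = 7.59 + log(0.012/0.08)
pH = 7.59 + (-0.824) = 6.77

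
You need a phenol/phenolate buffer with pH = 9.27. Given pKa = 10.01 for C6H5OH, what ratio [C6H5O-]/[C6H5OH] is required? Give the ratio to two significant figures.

ratio = 0.18

pH = pKa + log(r) ⇒ log(r) = 9.27 − 10.01 = -0.74
r = [C6H5O-]/[C6H5OH] = 10^(-0.74) = 0.182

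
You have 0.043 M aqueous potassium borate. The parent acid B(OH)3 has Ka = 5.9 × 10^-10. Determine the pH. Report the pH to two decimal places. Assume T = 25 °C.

B(OH)4- is the conjugate base of the weak acid B(OH)3.
Kb = Kw/Ka = 1.0×10^-14 / 5.9 × 10^-10 = 1.69 × 10^-5
From the ICE table, Kb = [OH-]²/(0.043 − [OH-]) = 1.69 × 10^-5.
Assume [OH-] ≪ 0.043: [OH-] ≈ √(1.69 × 10^-5 × 0.043) = 8.52 × 10^-4 M
([OH-]/C₀ = 2% < 5%, so the approximation holds.)
pOH = 3.07, so pH = 14.00 − pOH = 10.93

pH = 10.93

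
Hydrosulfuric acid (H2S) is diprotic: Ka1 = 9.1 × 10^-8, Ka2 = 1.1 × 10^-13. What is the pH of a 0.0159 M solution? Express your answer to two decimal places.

Ka1 ≫ Ka2, so treat the first dissociation as the only significant source of H+.
Ka1 = x²/(0.0159 − x) = 9.1 × 10^-8
x ≈ √(9.1 × 10^-8 × 0.0159) = 3.80 × 10^-5 M
pH = −log(3.80 × 10^-5) = 4.42

pH = 4.42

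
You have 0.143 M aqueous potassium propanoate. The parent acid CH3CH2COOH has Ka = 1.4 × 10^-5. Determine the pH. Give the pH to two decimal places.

pH = 9.00

CH3CH2COO- is the conjugate base of the weak acid CH3CH2COOH.
Kb = Kw/Ka = 1.0×10^-14 / 1.4 × 10^-5 = 7.14 × 10^-10
From the ICE table, Kb = x²/(0.143 − x) = 7.14 × 10^-10.
Assume x ≪ 0.143: x ≈ √(7.14 × 10^-10 × 0.143) = 1.01 × 10^-5 M
pOH = 5.00, so pH = 14.00 − pOH = 9.00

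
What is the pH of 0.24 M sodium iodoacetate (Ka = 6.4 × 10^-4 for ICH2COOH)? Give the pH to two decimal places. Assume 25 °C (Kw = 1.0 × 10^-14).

pH = 8.29

ICH2COO- is the conjugate base of the weak acid ICH2COOH.
Kb = Kw/Ka = 1.0×10^-14 / 6.4 × 10^-4 = 1.56 × 10^-11
From the ICE table, Kb = [OH-]²/(0.24 − [OH-]) = 1.56 × 10^-11.
Assume [OH-] ≪ 0.24: [OH-] ≈ √(1.56 × 10^-11 × 0.24) = 1.93 × 10^-6 M
([OH-]/C₀ = 0.00081% < 5%, so the approximation holds.)
pOH = 5.71, so pH = 14.00 − pOH = 8.29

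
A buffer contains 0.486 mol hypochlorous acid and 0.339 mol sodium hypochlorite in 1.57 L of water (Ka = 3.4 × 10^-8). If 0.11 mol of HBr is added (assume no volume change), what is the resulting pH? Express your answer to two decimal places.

pH = 7.05

Added H+ converts OCl- to HOCl: HOCl → 0.596 mol, OCl- → 0.229 mol.
pKa = −log(3.4 × 10^-8) = 7.469
Henderson–Hasselbalch with mole ratio 0.229/0.596: pH = 7.469 + (-0.415)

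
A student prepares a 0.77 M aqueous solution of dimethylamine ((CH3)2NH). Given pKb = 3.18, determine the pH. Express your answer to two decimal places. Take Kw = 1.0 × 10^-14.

(CH3)2NH + H2O ⇌ (CH3)2NH2+ + OH-
Kb = 10^(−3.18) = 6.61 × 10^-4
Let x = [OH-] at equilibrium. Kb = x²/(0.77 − x).
Assume x ≪ 0.77: x ≈ √(6.61 × 10^-4 × 0.77) = 2.26 × 10^-2 M
Check: 2.9% ionized — well under 5%, approximation valid.
pOH = −log(2.26 × 10^-2) = 1.65; pH = 14.00 − 1.65 = 12.35

pH = 12.35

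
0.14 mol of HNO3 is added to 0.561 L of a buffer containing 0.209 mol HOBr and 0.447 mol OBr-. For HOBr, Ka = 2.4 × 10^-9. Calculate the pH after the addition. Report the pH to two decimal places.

Added H+ converts OBr- to HOBr: HOBr → 0.349 mol, OBr- → 0.307 mol.
pKa = −log(2.4 × 10^-9) = 8.620
pH = pKa + log([A⁻]/[HA]) = 8.620 + log(0.307/0.349) = 8.620 -0.056

pH = 8.56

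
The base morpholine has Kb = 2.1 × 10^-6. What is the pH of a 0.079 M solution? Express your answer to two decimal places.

C4H8ONH + H2O ⇌ C4H8ONH2+ + OH-
Kb = x²/(0.079 − x) = 2.1 × 10^-6
Neglecting x in the denominator: x = √(2.1 × 10^-6 × 0.079) = 4.07 × 10^-4 M
pOH = −log(4.07 × 10^-4) = 3.39; pH = 14.00 − 3.39 = 10.61

pH = 10.61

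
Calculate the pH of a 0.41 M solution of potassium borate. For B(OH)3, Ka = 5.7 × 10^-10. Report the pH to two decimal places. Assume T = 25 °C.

pH = 11.43

B(OH)4- is the conjugate base of the weak acid B(OH)3.
Kb = Kw/Ka = 1.0×10^-14 / 5.7 × 10^-10 = 1.75 × 10^-5
From the ICE table, Kb = [OH-]²/(0.41 − [OH-]) = 1.75 × 10^-5.
Assume [OH-] ≪ 0.41: [OH-] ≈ √(1.75 × 10^-5 × 0.41) = 2.68 × 10^-3 M
pOH = −log(2.68 × 10^-3) = 2.57; pH = 14.00 − 2.57 = 11.43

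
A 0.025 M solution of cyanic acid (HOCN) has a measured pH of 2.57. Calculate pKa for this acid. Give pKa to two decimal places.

pKa = 3.49

[H+] = 10^(-2.57) = 2.69 × 10^-3 M
At equilibrium [HA] = 0.025 − 2.69 × 10^-3 = 2.23 × 10^-2 M
Ka = [H+][A-]/[HA] = (2.69 × 10^-3)² / 2.23 × 10^-2 = 3.24 × 10^-4
pKa = -log(3.24 × 10^-4) = 3.49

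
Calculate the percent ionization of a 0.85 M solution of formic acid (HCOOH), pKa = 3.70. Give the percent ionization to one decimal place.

1.5%

HCOOH ⇌ HCOO- + H+; let x = [H+] at equilibrium.
Ka = 10^(−3.70) = 2.00 × 10^-4
x ≈ √(Ka·C₀) = √(2.00 × 10^-4 × 0.85) = 1.30 × 10^-2 M
Fraction ionized = 1.30 × 10^-2 / 0.85 = 0.0153 → 1.5%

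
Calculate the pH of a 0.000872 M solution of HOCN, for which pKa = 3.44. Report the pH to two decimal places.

HOCN ⇌ OCN- + H+
Ka = 10^(−3.44) = 3.63 × 10^-4
From the ICE table, Ka = x²/(0.000872 − x) = 3.63 × 10^-4.
The 5% rule fails; solving x² + Ka·x − Ka·C₀ = 0 exactly:
x = (−Ka + √(Ka² + 4·Ka·C₀))/2 = 4.10 × 10^-4 M
pH = −log(4.10 × 10^-4) = 3.39

pH = 3.39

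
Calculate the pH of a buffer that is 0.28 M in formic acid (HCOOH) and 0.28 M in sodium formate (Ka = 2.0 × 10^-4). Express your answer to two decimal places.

pH = 3.70

pKa = −log(2.0 × 10^-4) = 3.699
pH = pKa + log([A⁻]/[HA]) = 3.699 + log(0.28/0.28)
pH = 3.699 + (+0.000) = 3.70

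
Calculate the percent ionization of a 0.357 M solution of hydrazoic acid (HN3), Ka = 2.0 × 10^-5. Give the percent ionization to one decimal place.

HN3 ⇌ N3- + H+; let x = [H+] at equilibrium.
x ≈ √(Ka·C₀) = √(2.0 × 10^-5 × 0.357) = 2.67 × 10^-3 M
Fraction ionized = 2.67 × 10^-3 / 0.357 = 0.0075 → 0.7%

0.7%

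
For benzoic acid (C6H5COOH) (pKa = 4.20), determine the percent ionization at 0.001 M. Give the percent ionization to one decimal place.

22.2%

C6H5COOH ⇌ C6H5COO- + H+; let x = [H+] at equilibrium.
Ka = 10^(−4.20) = 6.31 × 10^-5
Solve x² + 6.31e-05x − 6.31e-08 = 0 → x = 2.22 × 10^-4 M
Fraction ionized = 2.22 × 10^-4 / 0.001 = 0.2220 → 22.2%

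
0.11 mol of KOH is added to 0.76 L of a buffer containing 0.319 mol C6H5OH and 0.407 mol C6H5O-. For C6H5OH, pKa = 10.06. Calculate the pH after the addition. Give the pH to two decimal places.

pH = 10.45

OH- converts C6H5OH to C6H5O-: C6H5OH → 0.209 mol, C6H5O- → 0.517 mol.
pH = pKa + log([A⁻]/[HA]) = 10.06 + log(0.517/0.209) = 10.06 +0.393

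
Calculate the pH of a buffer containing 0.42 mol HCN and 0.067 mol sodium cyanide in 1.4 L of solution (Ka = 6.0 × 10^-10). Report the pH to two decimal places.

pKa = −log(6.0 × 10^-10) = 9.222
Using pH = pKa + log([base]/[acid]) with [base]/[acid] = 0.067/0.42:
pH = 9.222 + (-0.797) = 8.42

pH = 8.42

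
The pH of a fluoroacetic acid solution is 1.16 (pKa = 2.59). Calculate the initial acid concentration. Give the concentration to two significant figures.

C₀ = 1.9 M

[H+] = 10^(-1.16) = 6.92 × 10^-2 M = x
Ka = 10^(−2.59) = 2.57 × 10^-3
Ka = x²/(C₀ − x) ⇒ C₀ = x + x²/Ka
C₀ = 6.92 × 10^-2 + (6.92 × 10^-2)²/(2.57 × 10^-3) = 1.93 M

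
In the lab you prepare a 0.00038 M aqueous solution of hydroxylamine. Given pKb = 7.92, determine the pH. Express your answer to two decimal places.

pH = 8.33

NH2OH + H2O ⇌ NH3OH+ + OH-
Kb = 10^(−7.92) = 1.20 × 10^-8
Kb = [OH-]²/(0.00038 − [OH-]) = 1.20 × 10^-8
Assume [OH-] ≪ 0.00038: [OH-] ≈ √(1.20 × 10^-8 × 0.00038) = 2.14 × 10^-6 M
pOH = 5.67, so pH = 14.00 − pOH = 8.33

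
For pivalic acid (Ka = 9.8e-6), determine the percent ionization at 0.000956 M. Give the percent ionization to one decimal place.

(CH3)3CCOOH ⇌ (CH3)3CCOO- + H+; let x = [H+] at equilibrium.
Solve x² + 9.8e-06x − 9.37e-09 = 0 → x = 9.20 × 10^-5 M
Fraction ionized = 9.20 × 10^-5 / 0.000956 = 0.0962 → 9.6%

9.6%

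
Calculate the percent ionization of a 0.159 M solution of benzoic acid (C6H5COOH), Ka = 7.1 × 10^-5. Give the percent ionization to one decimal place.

2.1%

C6H5COOH ⇌ C6H5COO- + H+; let x = [H+] at equilibrium.
x ≈ √(Ka·C₀) = √(7.1 × 10^-5 × 0.159) = 3.36 × 10^-3 M
Fraction ionized = 3.36 × 10^-3 / 0.159 = 0.0211 → 2.1%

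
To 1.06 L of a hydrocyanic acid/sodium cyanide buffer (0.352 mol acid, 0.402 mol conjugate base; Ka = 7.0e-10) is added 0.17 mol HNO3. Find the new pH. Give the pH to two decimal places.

pH = 8.80

Added H+ converts CN- to HCN: HCN → 0.522 mol, CN- → 0.232 mol.
pKa = −log(7.0 × 10^-10) = 9.155
pH = pKa + log(n_CN-/n_HCN) = 9.155 + log(0.232/0.522) = 9.155 + (-0.352)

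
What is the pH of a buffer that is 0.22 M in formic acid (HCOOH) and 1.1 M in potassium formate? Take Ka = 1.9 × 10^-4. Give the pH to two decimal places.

pH = 4.42

pKa = −log(1.9 × 10^-4) = 3.721
Using pH = pKa + log([base]/[acid]) with [base]/[acid] = 1.1/0.22:
pH = 3.721 + (+0.699) = 4.42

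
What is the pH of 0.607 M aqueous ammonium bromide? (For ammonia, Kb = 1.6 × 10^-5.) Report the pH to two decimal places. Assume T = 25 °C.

NH4+ is the conjugate acid of the weak base NH3.
Ka = Kw/Kb = 1.0×10^-14 / 1.6 × 10^-5 = 6.25 × 10^-10
Ka = [H+]²/(0.607 − [H+]) = 6.25 × 10^-10
Neglecting [H+] in the denominator: [H+] = √(6.25 × 10^-10 × 0.607) = 1.95 × 10^-5 M
([H+]/C₀ = 0.0032% < 5%, so the approximation holds.)
pH = −log[H+] = −log(1.95 × 10^-5) = 4.71

pH = 4.71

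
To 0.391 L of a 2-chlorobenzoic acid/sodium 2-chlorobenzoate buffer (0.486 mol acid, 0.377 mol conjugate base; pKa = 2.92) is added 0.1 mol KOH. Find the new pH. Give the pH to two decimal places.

OH- converts ClC6H4COOH to ClC6H4COO-: ClC6H4COOH → 0.386 mol, ClC6H4COO- → 0.477 mol.
Henderson–Hasselbalch with mole ratio 0.477/0.386: pH = 2.92 + (+0.092)

pH = 3.01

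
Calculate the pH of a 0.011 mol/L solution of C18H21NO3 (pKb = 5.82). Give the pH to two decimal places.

pH = 10.11

C18H21NO3 + H2O ⇌ C18H22NO3+ + OH-
Kb = 10^(−5.82) = 1.51 × 10^-6
From the ICE table, Kb = [OH-]²/(0.011 − [OH-]) = 1.51 × 10^-6.
Since Kb ≪ C₀, [OH-] ≈ √(Kb·C₀) = 1.29 × 10^-4 M.
Check: 1.2% ionized — well under 5%, approximation valid.
pOH = −log(1.29 × 10^-4) = 3.89; pH = 14.00 − 3.89 = 10.11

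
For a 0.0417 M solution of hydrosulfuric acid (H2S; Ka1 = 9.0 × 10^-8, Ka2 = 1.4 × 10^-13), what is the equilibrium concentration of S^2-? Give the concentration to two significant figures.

First ionization gives [H+] ≈ [HS-] = 6.13 × 10^-5 M.
Second step: Ka2 = [H+][S^2-]/[HS-] ≈ [S^2-] (since [H+] ≈ [HS-]).
So [S^2-] ≈ Ka2.

1.4 × 10^-13 M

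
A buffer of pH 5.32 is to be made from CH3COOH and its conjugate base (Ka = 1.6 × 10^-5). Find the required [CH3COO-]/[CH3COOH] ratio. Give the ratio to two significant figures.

pKa = -log(1.6 × 10^-5) = 4.796
pH = pKa + log(r) ⇒ log(r) = 5.32 − 4.796 = +0.524
r = [CH3COO-]/[CH3COOH] = 10^(+0.524) = 3.34

ratio = 3.3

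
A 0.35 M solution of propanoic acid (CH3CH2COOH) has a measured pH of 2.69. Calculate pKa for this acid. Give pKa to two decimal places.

pKa = 4.92

[H+] = 10^(-2.69) = 2.04 × 10^-3 M
At equilibrium [HA] = 0.35 − 2.04 × 10^-3 = 3.48 × 10^-1 M
Ka = [H+][A-]/[HA] = (2.04 × 10^-3)² / 3.48 × 10^-1 = 1.20 × 10^-5
pKa = -log(1.20 × 10^-5) = 4.92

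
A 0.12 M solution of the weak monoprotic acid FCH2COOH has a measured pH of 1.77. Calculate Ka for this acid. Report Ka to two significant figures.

Ka = 2.8 × 10^-3

[H+] = 10^(-1.77) = 1.70 × 10^-2 M
At equilibrium [HA] = 0.12 − 1.70 × 10^-2 = 1.03 × 10^-1 M
Ka = [H+][A-]/[HA] = (1.70 × 10^-2)² / 1.03 × 10^-1 = 2.8 × 10^-3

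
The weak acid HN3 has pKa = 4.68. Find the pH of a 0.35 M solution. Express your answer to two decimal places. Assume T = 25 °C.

pH = 2.57

HN3 ⇌ N3- + H+
Ka = 10^(−4.68) = 2.09 × 10^-5
Let x = [H+] at equilibrium. Ka = x²/(0.35 − x).
Neglecting x in the denominator: x = √(2.09 × 10^-5 × 0.35) = 2.70 × 10^-3 M
Check: 0.77% ionized — well under 5%, approximation valid.
pH = −log[H+] = −log(2.70 × 10^-3) = 2.57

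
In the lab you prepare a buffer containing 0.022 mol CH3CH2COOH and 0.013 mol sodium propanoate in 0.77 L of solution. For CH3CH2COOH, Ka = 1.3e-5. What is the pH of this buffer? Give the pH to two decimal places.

pH = 4.66

pKa = −log(1.3 × 10^-5) = 4.886
pH = pKa + log([A⁻]/[HA]) = 4.886 + log(0.013/0.022)
pH = 4.886 + (-0.228) = 4.66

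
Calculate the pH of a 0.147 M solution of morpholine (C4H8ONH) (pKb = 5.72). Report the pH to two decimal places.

C4H8ONH + H2O ⇌ C4H8ONH2+ + OH-
Kb = 10^(−5.72) = 1.91 × 10^-6
From the ICE table, Kb = [OH-]²/(0.147 − [OH-]) = 1.91 × 10^-6.
Assume [OH-] ≪ 0.147: [OH-] ≈ √(1.91 × 10^-6 × 0.147) = 5.30 × 10^-4 M
Check: 0.36% ionized — well under 5%, approximation valid.
pOH = −log(5.30 × 10^-4) = 3.28; pH = 14.00 − 3.28 = 10.72

pH = 10.72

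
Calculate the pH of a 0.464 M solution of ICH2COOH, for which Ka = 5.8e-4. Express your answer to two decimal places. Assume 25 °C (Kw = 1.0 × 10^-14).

pH = 1.79

ICH2COOH ⇌ ICH2COO- + H+
From the ICE table, Ka = x²/(0.464 − x) = 5.8 × 10^-4.
Since Ka ≪ C₀, x ≈ √(Ka·C₀) = 1.64 × 10^-2 M.
pH = −log[H+] = −log(1.64 × 10^-2) = 1.79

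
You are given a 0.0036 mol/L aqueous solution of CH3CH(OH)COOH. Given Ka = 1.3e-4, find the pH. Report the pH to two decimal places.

CH3CH(OH)COOH ⇌ CH3CH(OH)COO- + H+
From the ICE table, Ka = x²/(0.0036 − x) = 1.3 × 10^-4.
x is not negligible relative to C₀; solve x² + 0.00013·x − 4.68e-07 = 0.
x = (−Ka + √(Ka² + 4·Ka·C₀))/2 = 6.22 × 10^-4 M
pH = −log(6.22 × 10^-4) = 3.21

pH = 3.21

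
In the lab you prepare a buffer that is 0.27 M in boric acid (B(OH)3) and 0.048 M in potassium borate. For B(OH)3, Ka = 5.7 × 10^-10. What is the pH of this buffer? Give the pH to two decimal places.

pKa = −log(5.7 × 10^-10) = 9.244
Using pH = pKa + log([base]/[acid]) with [base]/[acid] = 0.048/0.27:
pH = 9.244 + (-0.750) = 8.49

pH = 8.49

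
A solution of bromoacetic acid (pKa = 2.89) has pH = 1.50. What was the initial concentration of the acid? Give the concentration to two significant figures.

C₀ = 8.1 × 10^-1 M

[H+] = 10^(-1.50) = 3.16 × 10^-2 M = x
Ka = 10^(−2.89) = 1.29 × 10^-3
Ka = x²/(C₀ − x) ⇒ C₀ = x + x²/Ka
C₀ = 3.16 × 10^-2 + (3.16 × 10^-2)²/(1.29 × 10^-3) = 8.06 × 10^-1 M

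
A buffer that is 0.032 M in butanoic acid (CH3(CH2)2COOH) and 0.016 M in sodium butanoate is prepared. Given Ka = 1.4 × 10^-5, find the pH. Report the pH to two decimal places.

pH = 4.55

pKa = −log(1.4 × 10^-5) = 4.854
pH = pKa + log([A⁻]/[HA]) = 4.854 + log(0.016/0.032)
pH = 4.854 + (-0.301) = 4.55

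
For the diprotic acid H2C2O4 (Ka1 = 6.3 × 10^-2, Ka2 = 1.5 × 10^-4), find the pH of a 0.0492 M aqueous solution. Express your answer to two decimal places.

Since Ka1 ≫ Ka2, the first ionization dominates [H+].
Ka1 = x²/(0.0492 − x) = 6.3 × 10^-2
Solving the quadratic: x = (−Ka1 + √(Ka1² + 4·Ka1·C₀))/2 = 3.25 × 10^-2 M
pH = −log(3.25 × 10^-2) = 1.49

pH = 1.49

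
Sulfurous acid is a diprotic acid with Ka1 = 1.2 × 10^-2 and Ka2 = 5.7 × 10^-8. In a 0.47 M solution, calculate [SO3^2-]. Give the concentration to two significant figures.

5.7 × 10^-8 M

First ionization gives [H+] ≈ [HSO3-] = 6.93 × 10^-2 M.
Second step: Ka2 = [H+][SO3^2-]/[HSO3-] ≈ [SO3^2-] (since [H+] ≈ [HSO3-]).
So [SO3^2-] ≈ Ka2.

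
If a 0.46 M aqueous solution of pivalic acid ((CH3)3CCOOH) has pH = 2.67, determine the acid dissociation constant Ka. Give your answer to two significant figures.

Ka = 1.0 × 10^-5

[H+] = 10^(-2.67) = 2.14 × 10^-3 M
At equilibrium [HA] = 0.46 − 2.14 × 10^-3 = 4.58 × 10^-1 M
Ka = [H+][A-]/[HA] = (2.14 × 10^-3)² / 4.58 × 10^-1 = 1.0 × 10^-5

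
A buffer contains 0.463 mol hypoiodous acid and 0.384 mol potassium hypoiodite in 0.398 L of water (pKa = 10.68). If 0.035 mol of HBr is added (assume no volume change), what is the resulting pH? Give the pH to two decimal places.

Added H+ converts OI- to HOI: HOI → 0.498 mol, OI- → 0.349 mol.
Henderson–Hasselbalch with mole ratio 0.349/0.498: pH = 10.68 + (-0.154)

pH = 10.53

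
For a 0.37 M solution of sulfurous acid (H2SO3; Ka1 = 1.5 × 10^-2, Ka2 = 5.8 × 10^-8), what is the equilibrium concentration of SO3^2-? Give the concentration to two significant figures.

5.8 × 10^-8 M

First ionization gives [H+] ≈ [HSO3-] = 6.74 × 10^-2 M.
Second step: Ka2 = [H+][SO3^2-]/[HSO3-] ≈ [SO3^2-] (since [H+] ≈ [HSO3-]).
So [SO3^2-] ≈ Ka2.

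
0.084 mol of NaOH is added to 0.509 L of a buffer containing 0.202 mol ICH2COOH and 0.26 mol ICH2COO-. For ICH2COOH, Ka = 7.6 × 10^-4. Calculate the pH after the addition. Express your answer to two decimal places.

pH = 3.58

After neutralization: n(ICH2COOH) = 0.118 mol, n(ICH2COO-) = 0.344 mol.
pKa = −log(7.6 × 10^-4) = 3.119
pH = pKa + log(n_ICH2COO-/n_ICH2COOH) = 3.119 + log(0.344/0.118) = 3.119 + (+0.465)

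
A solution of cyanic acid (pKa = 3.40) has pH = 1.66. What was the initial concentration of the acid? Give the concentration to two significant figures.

C₀ = 1.2 M

[H+] = 10^(-1.66) = 2.19 × 10^-2 M = x
Ka = 10^(−3.40) = 3.98 × 10^-4
Ka = x²/(C₀ − x) ⇒ C₀ = x + x²/Ka
C₀ = 2.19 × 10^-2 + (2.19 × 10^-2)²/(3.98 × 10^-4) = 1.23 M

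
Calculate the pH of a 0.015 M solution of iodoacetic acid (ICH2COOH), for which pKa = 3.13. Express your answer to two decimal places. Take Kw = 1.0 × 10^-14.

ICH2COOH ⇌ ICH2COO- + H+
Ka = 10^(−3.13) = 7.41 × 10^-4
From the ICE table, Ka = [H+]²/(0.015 − [H+]) = 7.41 × 10^-4.
The 5% rule fails; solving [H+]² + Ka·[H+] − Ka·C₀ = 0 exactly:
[H+] = (−Ka + √(Ka² + 4·Ka·C₀))/2 = 2.98 × 10^-3 M
pH = −log(2.98 × 10^-3) = 2.53

pH = 2.53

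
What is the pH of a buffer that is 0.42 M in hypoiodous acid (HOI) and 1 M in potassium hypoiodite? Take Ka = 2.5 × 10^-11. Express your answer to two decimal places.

pH = 10.98

pKa = −log(2.5 × 10^-11) = 10.602
Henderson–Hasselbalch: pH = pKa + log([OI-]/[HOI]) = 10.602 + log(1/0.42)
pH = 10.602 + (+0.377) = 10.98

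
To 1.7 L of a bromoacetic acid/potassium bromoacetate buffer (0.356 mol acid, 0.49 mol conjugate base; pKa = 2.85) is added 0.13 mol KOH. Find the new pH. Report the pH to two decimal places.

pH = 3.29

After neutralization: n(BrCH2COOH) = 0.226 mol, n(BrCH2COO-) = 0.62 mol.
pH = pKa + log([A⁻]/[HA]) = 2.85 + log(0.62/0.226) = 2.85 +0.438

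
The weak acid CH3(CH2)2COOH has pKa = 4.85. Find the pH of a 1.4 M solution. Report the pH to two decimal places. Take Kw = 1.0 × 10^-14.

pH = 2.35

CH3(CH2)2COOH ⇌ CH3(CH2)2COO- + H+
Ka = 10^(−4.85) = 1.41 × 10^-5
Ka = x²/(1.4 − x) = 1.41 × 10^-5
Assume x ≪ 1.4: x ≈ √(1.41 × 10^-5 × 1.4) = 4.44 × 10^-3 M
Check: 0.32% ionized — well under 5%, approximation valid.
pH = −log[H+] = −log(4.44 × 10^-3) = 2.35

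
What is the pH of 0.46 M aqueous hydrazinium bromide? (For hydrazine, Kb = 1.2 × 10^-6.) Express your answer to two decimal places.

pH = 4.21

N2H5+ is the conjugate acid of the weak base N2H4.
Ka = Kw/Kb = 1.0×10^-14 / 1.2 × 10^-6 = 8.33 × 10^-9
Let x = [H+] at equilibrium. Ka = x²/(0.46 − x).
Assume x ≪ 0.46: x ≈ √(8.33 × 10^-9 × 0.46) = 6.19 × 10^-5 M
(x/C₀ = 0.013% < 5%, so the approximation holds.)
pH = −log[H+] = −log(6.19 × 10^-5) = 4.21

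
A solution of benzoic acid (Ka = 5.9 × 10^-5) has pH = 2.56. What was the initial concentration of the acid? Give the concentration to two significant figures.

[H+] = 10^(-2.56) = 2.75 × 10^-3 M = x
Ka = x²/(C₀ − x) ⇒ C₀ = x + x²/Ka
C₀ = 2.75 × 10^-3 + (2.75 × 10^-3)²/(5.9 × 10^-5) = 1.31 × 10^-1 M

C₀ = 1.3 × 10^-1 M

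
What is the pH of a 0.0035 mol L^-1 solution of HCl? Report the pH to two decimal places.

HCl is a strong acid and dissociates completely, so [H+] = 0.0035 M.
pH = -log(0.0035) = 2.46

pH = 2.46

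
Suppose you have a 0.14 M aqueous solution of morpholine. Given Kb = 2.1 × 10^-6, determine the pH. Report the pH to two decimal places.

C4H8ONH + H2O ⇌ C4H8ONH2+ + OH-
From the ICE table, Kb = [OH-]²/(0.14 − [OH-]) = 2.1 × 10^-6.
Assume [OH-] ≪ 0.14: [OH-] ≈ √(2.1 × 10^-6 × 0.14) = 5.42 × 10^-4 M
([OH-]/C₀ = 0.39% < 5%, so the approximation holds.)
pOH = 3.27, so pH = 14.00 − pOH = 10.73

pH = 10.73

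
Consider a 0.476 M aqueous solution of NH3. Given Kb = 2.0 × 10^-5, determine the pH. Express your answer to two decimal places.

pH = 11.49

NH3 + H2O ⇌ NH4+ + OH-
Let x = [OH-] at equilibrium. Kb = x²/(0.476 − x).
Assume x ≪ 0.476: x ≈ √(2.0 × 10^-5 × 0.476) = 3.09 × 10^-3 M
pOH = −log(3.09 × 10^-3) = 2.51; pH = 14.00 − 2.51 = 11.49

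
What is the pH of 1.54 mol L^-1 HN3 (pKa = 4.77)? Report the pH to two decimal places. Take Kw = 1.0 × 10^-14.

HN3 ⇌ N3- + H+
Ka = 10^(−4.77) = 1.70 × 10^-5
Ka = [H+]²/(1.54 − [H+]) = 1.70 × 10^-5
Assume [H+] ≪ 1.54: [H+] ≈ √(1.70 × 10^-5 × 1.54) = 5.12 × 10^-3 M
([H+]/C₀ = 0.33% < 5%, so the approximation holds.)
pH = −log(5.12 × 10^-3) = 2.29

pH = 2.29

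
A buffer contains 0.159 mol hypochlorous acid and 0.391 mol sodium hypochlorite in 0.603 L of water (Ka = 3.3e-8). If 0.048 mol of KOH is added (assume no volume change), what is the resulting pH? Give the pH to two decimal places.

After neutralization: n(HOCl) = 0.111 mol, n(OCl-) = 0.439 mol.
pKa = −log(3.3 × 10^-8) = 7.481
pH = pKa + log(n_OCl-/n_HOCl) = 7.481 + log(0.439/0.111) = 7.481 + (+0.597)

pH = 8.08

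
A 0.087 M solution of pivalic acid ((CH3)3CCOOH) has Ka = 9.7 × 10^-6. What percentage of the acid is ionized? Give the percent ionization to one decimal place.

1.1%

(CH3)3CCOOH ⇌ (CH3)3CCOO- + H+; let x = [H+] at equilibrium.
x ≈ √(Ka·C₀) = √(9.7 × 10^-6 × 0.087) = 9.19 × 10^-4 M
Fraction ionized = 9.19 × 10^-4 / 0.087 = 0.0106 → 1.1%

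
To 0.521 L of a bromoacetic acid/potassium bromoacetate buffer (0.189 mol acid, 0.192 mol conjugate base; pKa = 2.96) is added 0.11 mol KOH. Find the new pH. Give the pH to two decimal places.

pH = 3.54

OH- converts BrCH2COOH to BrCH2COO-: BrCH2COOH → 0.079 mol, BrCH2COO- → 0.302 mol.
pH = pKa + log([A⁻]/[HA]) = 2.96 + log(0.302/0.079) = 2.96 +0.582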